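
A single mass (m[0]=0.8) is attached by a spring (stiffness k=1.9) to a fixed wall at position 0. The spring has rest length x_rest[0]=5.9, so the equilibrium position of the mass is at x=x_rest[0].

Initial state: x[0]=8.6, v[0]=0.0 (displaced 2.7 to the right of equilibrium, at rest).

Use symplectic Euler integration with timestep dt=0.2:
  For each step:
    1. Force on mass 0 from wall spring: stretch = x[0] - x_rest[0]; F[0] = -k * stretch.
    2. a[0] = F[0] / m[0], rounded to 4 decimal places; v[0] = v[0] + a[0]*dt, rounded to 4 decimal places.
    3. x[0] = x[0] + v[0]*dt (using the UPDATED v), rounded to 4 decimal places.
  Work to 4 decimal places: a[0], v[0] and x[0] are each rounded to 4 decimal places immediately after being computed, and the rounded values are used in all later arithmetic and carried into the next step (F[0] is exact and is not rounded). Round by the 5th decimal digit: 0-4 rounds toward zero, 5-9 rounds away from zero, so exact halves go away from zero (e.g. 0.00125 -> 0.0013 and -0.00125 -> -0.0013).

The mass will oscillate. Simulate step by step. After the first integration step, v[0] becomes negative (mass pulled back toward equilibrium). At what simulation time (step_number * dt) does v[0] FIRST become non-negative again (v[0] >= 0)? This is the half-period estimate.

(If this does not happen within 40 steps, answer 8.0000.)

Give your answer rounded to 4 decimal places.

Step 0: x=[8.6000] v=[0.0000]
Step 1: x=[8.3435] v=[-1.2825]
Step 2: x=[7.8549] v=[-2.4432]
Step 3: x=[7.1805] v=[-3.3718]
Step 4: x=[6.3845] v=[-3.9800]
Step 5: x=[5.5425] v=[-4.2101]
Step 6: x=[4.7344] v=[-4.0403]
Step 7: x=[4.0371] v=[-3.4866]
Step 8: x=[3.5168] v=[-2.6017]
Step 9: x=[3.2229] v=[-1.4697]
Step 10: x=[3.1833] v=[-0.1981]
Step 11: x=[3.4018] v=[1.0923]
First v>=0 after going negative at step 11, time=2.2000

Answer: 2.2000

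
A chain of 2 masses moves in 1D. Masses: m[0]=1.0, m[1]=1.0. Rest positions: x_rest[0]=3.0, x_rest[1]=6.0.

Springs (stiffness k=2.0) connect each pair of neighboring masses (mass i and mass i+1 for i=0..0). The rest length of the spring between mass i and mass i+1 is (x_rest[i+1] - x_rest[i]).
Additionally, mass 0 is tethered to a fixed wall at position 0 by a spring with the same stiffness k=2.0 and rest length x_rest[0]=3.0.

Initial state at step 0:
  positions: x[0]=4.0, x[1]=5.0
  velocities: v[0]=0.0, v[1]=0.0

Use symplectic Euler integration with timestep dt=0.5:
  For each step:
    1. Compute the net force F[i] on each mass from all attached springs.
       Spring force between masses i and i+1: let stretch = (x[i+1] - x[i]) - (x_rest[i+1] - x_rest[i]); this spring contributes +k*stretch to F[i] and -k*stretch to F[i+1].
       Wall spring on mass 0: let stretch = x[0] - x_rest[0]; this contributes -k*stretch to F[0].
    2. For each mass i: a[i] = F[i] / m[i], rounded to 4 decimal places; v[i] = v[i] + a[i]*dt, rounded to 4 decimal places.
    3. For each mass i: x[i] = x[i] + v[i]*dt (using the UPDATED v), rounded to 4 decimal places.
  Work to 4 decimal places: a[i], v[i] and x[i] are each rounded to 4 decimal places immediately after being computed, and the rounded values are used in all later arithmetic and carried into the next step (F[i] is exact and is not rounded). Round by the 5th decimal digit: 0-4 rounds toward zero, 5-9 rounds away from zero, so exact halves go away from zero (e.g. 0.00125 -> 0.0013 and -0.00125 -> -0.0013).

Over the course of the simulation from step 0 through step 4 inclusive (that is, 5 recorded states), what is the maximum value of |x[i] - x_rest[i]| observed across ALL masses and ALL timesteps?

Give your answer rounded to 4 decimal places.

Step 0: x=[4.0000 5.0000] v=[0.0000 0.0000]
Step 1: x=[2.5000 6.0000] v=[-3.0000 2.0000]
Step 2: x=[1.5000 6.7500] v=[-2.0000 1.5000]
Step 3: x=[2.3750 6.3750] v=[1.7500 -0.7500]
Step 4: x=[4.0625 5.5000] v=[3.3750 -1.7500]
Max displacement = 1.5000

Answer: 1.5000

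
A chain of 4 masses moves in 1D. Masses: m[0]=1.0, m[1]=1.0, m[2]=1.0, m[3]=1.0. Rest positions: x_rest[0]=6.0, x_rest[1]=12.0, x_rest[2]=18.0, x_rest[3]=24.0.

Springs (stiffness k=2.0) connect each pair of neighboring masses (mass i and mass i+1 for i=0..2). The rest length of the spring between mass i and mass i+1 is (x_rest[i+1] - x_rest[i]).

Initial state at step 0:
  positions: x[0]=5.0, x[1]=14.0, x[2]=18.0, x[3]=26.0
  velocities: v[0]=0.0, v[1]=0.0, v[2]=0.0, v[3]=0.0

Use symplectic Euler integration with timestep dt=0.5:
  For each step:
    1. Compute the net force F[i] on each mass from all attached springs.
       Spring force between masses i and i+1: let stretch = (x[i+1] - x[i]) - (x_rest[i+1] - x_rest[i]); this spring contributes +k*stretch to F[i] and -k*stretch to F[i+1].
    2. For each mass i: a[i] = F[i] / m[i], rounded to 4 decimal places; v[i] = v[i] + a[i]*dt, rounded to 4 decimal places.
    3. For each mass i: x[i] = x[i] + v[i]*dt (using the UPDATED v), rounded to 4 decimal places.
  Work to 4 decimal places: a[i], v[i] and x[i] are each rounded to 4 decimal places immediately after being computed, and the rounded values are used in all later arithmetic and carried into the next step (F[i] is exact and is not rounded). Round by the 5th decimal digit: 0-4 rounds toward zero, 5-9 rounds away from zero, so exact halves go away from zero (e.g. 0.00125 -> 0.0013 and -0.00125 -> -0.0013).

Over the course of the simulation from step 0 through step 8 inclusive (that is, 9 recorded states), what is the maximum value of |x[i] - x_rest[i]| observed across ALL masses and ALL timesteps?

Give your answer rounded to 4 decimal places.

Answer: 2.8750

Derivation:
Step 0: x=[5.0000 14.0000 18.0000 26.0000] v=[0.0000 0.0000 0.0000 0.0000]
Step 1: x=[6.5000 11.5000 20.0000 25.0000] v=[3.0000 -5.0000 4.0000 -2.0000]
Step 2: x=[7.5000 10.7500 20.2500 24.5000] v=[2.0000 -1.5000 0.5000 -1.0000]
Step 3: x=[7.1250 13.1250 17.8750 24.8750] v=[-0.7500 4.7500 -4.7500 0.7500]
Step 4: x=[6.7500 14.8750 16.6250 24.7500] v=[-0.7500 3.5000 -2.5000 -0.2500]
Step 5: x=[7.4375 13.4375 18.5625 23.5625] v=[1.3750 -2.8750 3.8750 -2.3750]
Step 6: x=[8.1250 11.5625 20.4375 22.8750] v=[1.3750 -3.7500 3.7500 -1.3750]
Step 7: x=[7.5313 12.4063 19.0938 23.9688] v=[-1.1875 1.6875 -2.6875 2.1875]
Step 8: x=[6.3751 14.1563 16.8438 25.6251] v=[-2.3125 3.5000 -4.5000 3.3125]
Max displacement = 2.8750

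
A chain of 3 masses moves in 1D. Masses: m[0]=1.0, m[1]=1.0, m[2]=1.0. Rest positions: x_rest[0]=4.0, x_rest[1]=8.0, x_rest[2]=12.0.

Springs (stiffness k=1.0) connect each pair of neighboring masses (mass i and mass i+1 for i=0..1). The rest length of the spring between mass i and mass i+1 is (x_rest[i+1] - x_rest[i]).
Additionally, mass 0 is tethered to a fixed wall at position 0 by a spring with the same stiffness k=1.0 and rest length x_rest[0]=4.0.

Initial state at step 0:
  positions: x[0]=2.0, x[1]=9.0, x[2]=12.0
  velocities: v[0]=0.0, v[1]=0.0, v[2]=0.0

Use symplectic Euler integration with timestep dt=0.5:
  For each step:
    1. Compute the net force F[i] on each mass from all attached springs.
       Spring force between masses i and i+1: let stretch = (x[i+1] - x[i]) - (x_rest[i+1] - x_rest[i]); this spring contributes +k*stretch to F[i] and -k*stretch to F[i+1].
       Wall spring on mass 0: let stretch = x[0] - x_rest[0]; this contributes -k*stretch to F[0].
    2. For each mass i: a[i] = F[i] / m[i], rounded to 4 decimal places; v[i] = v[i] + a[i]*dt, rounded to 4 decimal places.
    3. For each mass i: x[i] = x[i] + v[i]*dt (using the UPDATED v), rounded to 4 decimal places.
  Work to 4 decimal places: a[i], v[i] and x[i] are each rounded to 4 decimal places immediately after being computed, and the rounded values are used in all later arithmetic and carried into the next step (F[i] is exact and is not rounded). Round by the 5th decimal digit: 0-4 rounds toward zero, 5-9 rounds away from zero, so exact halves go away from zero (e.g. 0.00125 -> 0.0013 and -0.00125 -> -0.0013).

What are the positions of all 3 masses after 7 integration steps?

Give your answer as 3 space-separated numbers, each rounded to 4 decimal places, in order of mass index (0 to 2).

Step 0: x=[2.0000 9.0000 12.0000] v=[0.0000 0.0000 0.0000]
Step 1: x=[3.2500 8.0000 12.2500] v=[2.5000 -2.0000 0.5000]
Step 2: x=[4.8750 6.8750 12.4375] v=[3.2500 -2.2500 0.3750]
Step 3: x=[5.7813 6.6406 12.2344] v=[1.8125 -0.4688 -0.4063]
Step 4: x=[5.4571 7.5899 11.6328] v=[-0.6485 1.8985 -1.2032]
Step 5: x=[4.3018 9.0167 11.0205] v=[-2.3107 2.8536 -1.2247]
Step 6: x=[3.2497 9.7658 10.9072] v=[-2.1042 1.4981 -0.2266]
Step 7: x=[3.0142 9.1712 11.5086] v=[-0.4710 -1.1893 1.2027]

Answer: 3.0142 9.1712 11.5086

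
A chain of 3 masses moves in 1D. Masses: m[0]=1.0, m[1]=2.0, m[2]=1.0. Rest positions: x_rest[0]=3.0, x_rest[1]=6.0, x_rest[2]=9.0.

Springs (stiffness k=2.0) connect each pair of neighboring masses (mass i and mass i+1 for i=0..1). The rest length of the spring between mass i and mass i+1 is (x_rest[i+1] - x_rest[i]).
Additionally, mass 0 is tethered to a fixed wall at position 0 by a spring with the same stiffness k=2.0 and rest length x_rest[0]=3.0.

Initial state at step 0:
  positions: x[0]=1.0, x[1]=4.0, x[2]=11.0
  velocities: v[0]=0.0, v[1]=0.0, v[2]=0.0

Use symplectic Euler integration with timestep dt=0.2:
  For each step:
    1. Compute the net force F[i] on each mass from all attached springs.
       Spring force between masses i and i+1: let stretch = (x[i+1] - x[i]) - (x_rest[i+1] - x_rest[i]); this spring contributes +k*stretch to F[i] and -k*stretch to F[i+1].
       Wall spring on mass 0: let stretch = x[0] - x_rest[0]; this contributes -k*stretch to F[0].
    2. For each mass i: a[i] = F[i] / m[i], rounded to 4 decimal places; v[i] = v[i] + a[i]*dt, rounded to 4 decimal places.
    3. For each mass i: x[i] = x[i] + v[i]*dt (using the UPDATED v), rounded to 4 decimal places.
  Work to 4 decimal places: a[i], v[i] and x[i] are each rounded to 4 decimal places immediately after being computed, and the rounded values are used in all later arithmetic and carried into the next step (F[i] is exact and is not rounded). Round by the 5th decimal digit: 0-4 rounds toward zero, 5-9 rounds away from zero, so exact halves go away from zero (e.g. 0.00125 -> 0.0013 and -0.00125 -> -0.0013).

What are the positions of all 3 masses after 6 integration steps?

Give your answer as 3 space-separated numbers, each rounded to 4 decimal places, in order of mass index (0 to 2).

Step 0: x=[1.0000 4.0000 11.0000] v=[0.0000 0.0000 0.0000]
Step 1: x=[1.1600 4.1600 10.6800] v=[0.8000 0.8000 -1.6000]
Step 2: x=[1.4672 4.4608 10.0784] v=[1.5360 1.5040 -3.0080]
Step 3: x=[1.8965 4.8666 9.2674] v=[2.1466 2.0288 -4.0550]
Step 4: x=[2.4117 5.3296 8.3443] v=[2.5760 2.3149 -4.6153]
Step 5: x=[2.9674 5.7965 7.4201] v=[2.7785 2.3343 -4.6212]
Step 6: x=[3.5120 6.2151 6.6060] v=[2.7232 2.0932 -4.0706]

Answer: 3.5120 6.2151 6.6060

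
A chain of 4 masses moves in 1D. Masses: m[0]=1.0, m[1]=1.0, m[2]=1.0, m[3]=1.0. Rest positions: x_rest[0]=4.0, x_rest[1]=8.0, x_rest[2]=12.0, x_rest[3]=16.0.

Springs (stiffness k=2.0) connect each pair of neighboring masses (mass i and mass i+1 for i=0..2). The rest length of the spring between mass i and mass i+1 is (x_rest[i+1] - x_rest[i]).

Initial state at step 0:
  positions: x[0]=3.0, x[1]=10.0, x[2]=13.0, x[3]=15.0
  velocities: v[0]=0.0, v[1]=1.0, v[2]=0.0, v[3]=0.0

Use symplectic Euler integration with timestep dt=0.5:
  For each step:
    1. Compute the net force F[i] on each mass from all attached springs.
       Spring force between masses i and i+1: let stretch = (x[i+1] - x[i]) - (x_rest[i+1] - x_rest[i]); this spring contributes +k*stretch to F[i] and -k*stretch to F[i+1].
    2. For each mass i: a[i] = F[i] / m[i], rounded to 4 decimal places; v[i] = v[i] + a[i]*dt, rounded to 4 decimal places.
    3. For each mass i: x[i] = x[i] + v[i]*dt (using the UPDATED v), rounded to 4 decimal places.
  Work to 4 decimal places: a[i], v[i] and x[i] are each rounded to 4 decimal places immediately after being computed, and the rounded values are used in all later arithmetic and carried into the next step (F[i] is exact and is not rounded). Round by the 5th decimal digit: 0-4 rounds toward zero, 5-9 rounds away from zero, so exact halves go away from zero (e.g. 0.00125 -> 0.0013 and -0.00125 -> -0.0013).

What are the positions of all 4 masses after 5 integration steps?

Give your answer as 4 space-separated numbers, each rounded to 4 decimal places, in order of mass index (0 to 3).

Step 0: x=[3.0000 10.0000 13.0000 15.0000] v=[0.0000 1.0000 0.0000 0.0000]
Step 1: x=[4.5000 8.5000 12.5000 16.0000] v=[3.0000 -3.0000 -1.0000 2.0000]
Step 2: x=[6.0000 7.0000 11.7500 17.2500] v=[3.0000 -3.0000 -1.5000 2.5000]
Step 3: x=[6.0000 7.3750 11.3750 17.7500] v=[0.0000 0.7500 -0.7500 1.0000]
Step 4: x=[4.6875 9.0625 12.1875 17.0625] v=[-2.6250 3.3750 1.6250 -1.3750]
Step 5: x=[3.5625 10.1250 13.8750 15.9375] v=[-2.2500 2.1250 3.3750 -2.2500]

Answer: 3.5625 10.1250 13.8750 15.9375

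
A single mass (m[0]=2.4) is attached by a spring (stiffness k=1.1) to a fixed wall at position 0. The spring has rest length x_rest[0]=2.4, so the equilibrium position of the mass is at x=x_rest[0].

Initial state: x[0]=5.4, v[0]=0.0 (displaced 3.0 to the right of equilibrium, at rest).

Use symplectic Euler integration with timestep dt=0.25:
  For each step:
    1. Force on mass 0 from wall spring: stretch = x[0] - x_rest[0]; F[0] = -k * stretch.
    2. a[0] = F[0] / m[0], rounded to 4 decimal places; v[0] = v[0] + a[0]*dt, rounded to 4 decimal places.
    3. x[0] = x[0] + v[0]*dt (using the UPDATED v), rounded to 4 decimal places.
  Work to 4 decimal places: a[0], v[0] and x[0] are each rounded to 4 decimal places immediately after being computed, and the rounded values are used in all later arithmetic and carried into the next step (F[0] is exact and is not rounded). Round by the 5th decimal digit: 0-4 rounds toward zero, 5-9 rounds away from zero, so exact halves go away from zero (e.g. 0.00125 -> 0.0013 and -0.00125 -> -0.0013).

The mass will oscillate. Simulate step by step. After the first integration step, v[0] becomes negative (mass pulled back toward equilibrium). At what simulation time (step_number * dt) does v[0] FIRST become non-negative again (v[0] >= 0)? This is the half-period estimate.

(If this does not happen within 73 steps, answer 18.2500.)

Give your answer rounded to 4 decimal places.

Answer: 4.7500

Derivation:
Step 0: x=[5.4000] v=[0.0000]
Step 1: x=[5.3141] v=[-0.3438]
Step 2: x=[5.1447] v=[-0.6777]
Step 3: x=[4.8967] v=[-0.9922]
Step 4: x=[4.5771] v=[-1.2783]
Step 5: x=[4.1952] v=[-1.5278]
Step 6: x=[3.7618] v=[-1.7335]
Step 7: x=[3.2894] v=[-1.8896]
Step 8: x=[2.7915] v=[-1.9915]
Step 9: x=[2.2824] v=[-2.0364]
Step 10: x=[1.7767] v=[-2.0229]
Step 11: x=[1.2888] v=[-1.9515]
Step 12: x=[0.8328] v=[-1.8242]
Step 13: x=[0.4217] v=[-1.6446]
Step 14: x=[0.0672] v=[-1.4179]
Step 15: x=[-0.2205] v=[-1.1506]
Step 16: x=[-0.4331] v=[-0.8503]
Step 17: x=[-0.5645] v=[-0.5257]
Step 18: x=[-0.6110] v=[-0.1860]
Step 19: x=[-0.5713] v=[0.1590]
First v>=0 after going negative at step 19, time=4.7500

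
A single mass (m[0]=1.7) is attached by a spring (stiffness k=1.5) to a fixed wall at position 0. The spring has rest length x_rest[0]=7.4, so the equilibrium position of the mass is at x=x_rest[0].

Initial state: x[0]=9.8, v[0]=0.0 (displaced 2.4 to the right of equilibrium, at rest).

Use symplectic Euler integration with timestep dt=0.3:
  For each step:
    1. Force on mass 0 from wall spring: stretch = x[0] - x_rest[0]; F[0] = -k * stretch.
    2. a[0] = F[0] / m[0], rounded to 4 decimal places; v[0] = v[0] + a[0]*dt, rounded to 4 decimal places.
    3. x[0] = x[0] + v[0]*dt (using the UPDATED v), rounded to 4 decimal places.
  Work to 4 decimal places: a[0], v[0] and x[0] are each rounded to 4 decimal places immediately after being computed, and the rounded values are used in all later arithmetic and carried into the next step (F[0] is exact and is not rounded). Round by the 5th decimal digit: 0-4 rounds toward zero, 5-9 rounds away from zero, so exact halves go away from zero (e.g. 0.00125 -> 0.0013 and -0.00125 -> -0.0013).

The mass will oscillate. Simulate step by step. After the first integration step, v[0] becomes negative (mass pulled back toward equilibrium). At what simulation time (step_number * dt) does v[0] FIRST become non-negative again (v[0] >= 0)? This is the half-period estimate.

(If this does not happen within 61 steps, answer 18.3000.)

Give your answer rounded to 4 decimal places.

Step 0: x=[9.8000] v=[0.0000]
Step 1: x=[9.6094] v=[-0.6353]
Step 2: x=[9.2433] v=[-1.2202]
Step 3: x=[8.7309] v=[-1.7081]
Step 4: x=[8.1128] v=[-2.0604]
Step 5: x=[7.4381] v=[-2.2491]
Step 6: x=[6.7603] v=[-2.2592]
Step 7: x=[6.1333] v=[-2.0899]
Step 8: x=[5.6069] v=[-1.7546]
Step 9: x=[5.2229] v=[-1.2800]
Step 10: x=[5.0118] v=[-0.7037]
Step 11: x=[4.9904] v=[-0.0715]
Step 12: x=[5.1603] v=[0.5663]
First v>=0 after going negative at step 12, time=3.6000

Answer: 3.6000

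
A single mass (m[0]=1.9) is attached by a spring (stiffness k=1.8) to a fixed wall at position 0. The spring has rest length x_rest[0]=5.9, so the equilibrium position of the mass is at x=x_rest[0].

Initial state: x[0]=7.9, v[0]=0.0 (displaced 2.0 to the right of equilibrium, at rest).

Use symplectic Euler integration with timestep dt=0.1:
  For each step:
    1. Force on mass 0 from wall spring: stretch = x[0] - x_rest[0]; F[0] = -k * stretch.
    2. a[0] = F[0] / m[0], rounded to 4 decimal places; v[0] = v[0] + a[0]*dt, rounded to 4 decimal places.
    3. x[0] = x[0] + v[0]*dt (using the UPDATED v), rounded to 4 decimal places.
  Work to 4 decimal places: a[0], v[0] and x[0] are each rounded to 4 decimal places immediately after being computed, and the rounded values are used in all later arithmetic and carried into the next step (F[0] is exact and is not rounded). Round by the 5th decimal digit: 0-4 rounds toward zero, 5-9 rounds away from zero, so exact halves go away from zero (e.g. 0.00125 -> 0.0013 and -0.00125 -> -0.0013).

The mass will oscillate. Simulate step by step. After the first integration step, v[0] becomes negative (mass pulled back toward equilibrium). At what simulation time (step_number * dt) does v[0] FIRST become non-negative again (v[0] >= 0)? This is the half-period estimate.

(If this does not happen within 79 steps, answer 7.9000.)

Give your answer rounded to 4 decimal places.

Answer: 3.3000

Derivation:
Step 0: x=[7.9000] v=[0.0000]
Step 1: x=[7.8811] v=[-0.1895]
Step 2: x=[7.8434] v=[-0.3772]
Step 3: x=[7.7873] v=[-0.5613]
Step 4: x=[7.7133] v=[-0.7401]
Step 5: x=[7.6221] v=[-0.9119]
Step 6: x=[7.5146] v=[-1.0751]
Step 7: x=[7.3918] v=[-1.2281]
Step 8: x=[7.2549] v=[-1.3694]
Step 9: x=[7.1051] v=[-1.4978]
Step 10: x=[6.9439] v=[-1.6120]
Step 11: x=[6.7728] v=[-1.7109]
Step 12: x=[6.5934] v=[-1.7936]
Step 13: x=[6.4075] v=[-1.8593]
Step 14: x=[6.2168] v=[-1.9074]
Step 15: x=[6.0231] v=[-1.9374]
Step 16: x=[5.8282] v=[-1.9491]
Step 17: x=[5.6340] v=[-1.9423]
Step 18: x=[5.4423] v=[-1.9171]
Step 19: x=[5.2549] v=[-1.8737]
Step 20: x=[5.0736] v=[-1.8126]
Step 21: x=[4.9002] v=[-1.7343]
Step 22: x=[4.7362] v=[-1.6396]
Step 23: x=[4.5833] v=[-1.5294]
Step 24: x=[4.4428] v=[-1.4047]
Step 25: x=[4.3161] v=[-1.2667]
Step 26: x=[4.2044] v=[-1.1167]
Step 27: x=[4.1088] v=[-0.9561]
Step 28: x=[4.0302] v=[-0.7864]
Step 29: x=[3.9693] v=[-0.6093]
Step 30: x=[3.9267] v=[-0.4264]
Step 31: x=[3.9028] v=[-0.2395]
Step 32: x=[3.8978] v=[-0.0503]
Step 33: x=[3.9117] v=[0.1394]
First v>=0 after going negative at step 33, time=3.3000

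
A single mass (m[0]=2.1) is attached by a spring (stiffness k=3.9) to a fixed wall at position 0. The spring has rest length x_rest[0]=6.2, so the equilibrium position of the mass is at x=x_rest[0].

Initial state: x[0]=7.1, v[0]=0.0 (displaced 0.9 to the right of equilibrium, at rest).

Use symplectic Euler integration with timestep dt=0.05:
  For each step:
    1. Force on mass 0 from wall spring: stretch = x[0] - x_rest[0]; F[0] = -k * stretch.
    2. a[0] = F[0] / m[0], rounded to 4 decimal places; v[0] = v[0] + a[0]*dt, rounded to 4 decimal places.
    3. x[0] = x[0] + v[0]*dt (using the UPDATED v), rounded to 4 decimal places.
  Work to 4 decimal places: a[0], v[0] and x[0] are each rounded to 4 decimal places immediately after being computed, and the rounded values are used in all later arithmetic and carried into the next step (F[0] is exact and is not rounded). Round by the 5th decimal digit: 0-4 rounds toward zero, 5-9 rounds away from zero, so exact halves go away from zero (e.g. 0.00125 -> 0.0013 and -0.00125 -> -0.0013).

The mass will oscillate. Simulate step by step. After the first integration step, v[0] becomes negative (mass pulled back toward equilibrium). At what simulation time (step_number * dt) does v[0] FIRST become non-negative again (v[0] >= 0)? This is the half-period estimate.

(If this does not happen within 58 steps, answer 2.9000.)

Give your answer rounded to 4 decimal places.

Step 0: x=[7.1000] v=[0.0000]
Step 1: x=[7.0958] v=[-0.0836]
Step 2: x=[7.0875] v=[-0.1668]
Step 3: x=[7.0750] v=[-0.2492]
Step 4: x=[7.0585] v=[-0.3305]
Step 5: x=[7.0380] v=[-0.4102]
Step 6: x=[7.0136] v=[-0.4880]
Step 7: x=[6.9854] v=[-0.5636]
Step 8: x=[6.9536] v=[-0.6365]
Step 9: x=[6.9183] v=[-0.7065]
Step 10: x=[6.8796] v=[-0.7732]
Step 11: x=[6.8378] v=[-0.8363]
Step 12: x=[6.7930] v=[-0.8955]
Step 13: x=[6.7455] v=[-0.9506]
Step 14: x=[6.6954] v=[-1.0013]
Step 15: x=[6.6430] v=[-1.0473]
Step 16: x=[6.5886] v=[-1.0884]
Step 17: x=[6.5324] v=[-1.1245]
Step 18: x=[6.4746] v=[-1.1554]
Step 19: x=[6.4156] v=[-1.1809]
Step 20: x=[6.3556] v=[-1.2009]
Step 21: x=[6.2948] v=[-1.2154]
Step 22: x=[6.2336] v=[-1.2242]
Step 23: x=[6.1722] v=[-1.2273]
Step 24: x=[6.1110] v=[-1.2247]
Step 25: x=[6.0502] v=[-1.2164]
Step 26: x=[5.9901] v=[-1.2025]
Step 27: x=[5.9310] v=[-1.1830]
Step 28: x=[5.8731] v=[-1.1580]
Step 29: x=[5.8167] v=[-1.1276]
Step 30: x=[5.7621] v=[-1.0920]
Step 31: x=[5.7095] v=[-1.0513]
Step 32: x=[5.6592] v=[-1.0058]
Step 33: x=[5.6114] v=[-0.9556]
Step 34: x=[5.5664] v=[-0.9009]
Step 35: x=[5.5243] v=[-0.8421]
Step 36: x=[5.4853] v=[-0.7794]
Step 37: x=[5.4497] v=[-0.7130]
Step 38: x=[5.4175] v=[-0.6433]
Step 39: x=[5.3890] v=[-0.5706]
Step 40: x=[5.3642] v=[-0.4953]
Step 41: x=[5.3433] v=[-0.4177]
Step 42: x=[5.3264] v=[-0.3382]
Step 43: x=[5.3135] v=[-0.2571]
Step 44: x=[5.3048] v=[-0.1748]
Step 45: x=[5.3002] v=[-0.0917]
Step 46: x=[5.2998] v=[-0.0081]
Step 47: x=[5.3036] v=[0.0755]
First v>=0 after going negative at step 47, time=2.3500

Answer: 2.3500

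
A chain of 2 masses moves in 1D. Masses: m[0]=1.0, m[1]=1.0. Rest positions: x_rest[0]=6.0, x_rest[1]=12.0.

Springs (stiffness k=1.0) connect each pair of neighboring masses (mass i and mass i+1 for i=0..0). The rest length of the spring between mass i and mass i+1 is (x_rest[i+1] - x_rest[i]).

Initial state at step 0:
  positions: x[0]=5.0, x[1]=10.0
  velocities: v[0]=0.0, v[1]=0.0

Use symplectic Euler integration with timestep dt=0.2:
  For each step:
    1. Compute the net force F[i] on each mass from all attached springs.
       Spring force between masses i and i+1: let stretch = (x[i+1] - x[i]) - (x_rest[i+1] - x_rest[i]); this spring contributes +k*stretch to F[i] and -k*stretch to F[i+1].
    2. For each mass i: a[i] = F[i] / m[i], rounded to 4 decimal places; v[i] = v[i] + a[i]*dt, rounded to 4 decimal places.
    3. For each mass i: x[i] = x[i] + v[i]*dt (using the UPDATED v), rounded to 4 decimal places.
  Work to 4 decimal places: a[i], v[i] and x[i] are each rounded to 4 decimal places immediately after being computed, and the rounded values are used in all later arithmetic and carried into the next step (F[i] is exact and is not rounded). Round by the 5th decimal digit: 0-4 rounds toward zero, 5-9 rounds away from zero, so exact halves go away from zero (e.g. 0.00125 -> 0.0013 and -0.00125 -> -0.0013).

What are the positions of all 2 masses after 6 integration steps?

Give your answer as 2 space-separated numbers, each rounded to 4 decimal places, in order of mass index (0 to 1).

Step 0: x=[5.0000 10.0000] v=[0.0000 0.0000]
Step 1: x=[4.9600 10.0400] v=[-0.2000 0.2000]
Step 2: x=[4.8832 10.1168] v=[-0.3840 0.3840]
Step 3: x=[4.7757 10.2243] v=[-0.5373 0.5373]
Step 4: x=[4.6462 10.3538] v=[-0.6476 0.6476]
Step 5: x=[4.5050 10.4950] v=[-0.7061 0.7061]
Step 6: x=[4.3634 10.6366] v=[-0.7081 0.7081]

Answer: 4.3634 10.6366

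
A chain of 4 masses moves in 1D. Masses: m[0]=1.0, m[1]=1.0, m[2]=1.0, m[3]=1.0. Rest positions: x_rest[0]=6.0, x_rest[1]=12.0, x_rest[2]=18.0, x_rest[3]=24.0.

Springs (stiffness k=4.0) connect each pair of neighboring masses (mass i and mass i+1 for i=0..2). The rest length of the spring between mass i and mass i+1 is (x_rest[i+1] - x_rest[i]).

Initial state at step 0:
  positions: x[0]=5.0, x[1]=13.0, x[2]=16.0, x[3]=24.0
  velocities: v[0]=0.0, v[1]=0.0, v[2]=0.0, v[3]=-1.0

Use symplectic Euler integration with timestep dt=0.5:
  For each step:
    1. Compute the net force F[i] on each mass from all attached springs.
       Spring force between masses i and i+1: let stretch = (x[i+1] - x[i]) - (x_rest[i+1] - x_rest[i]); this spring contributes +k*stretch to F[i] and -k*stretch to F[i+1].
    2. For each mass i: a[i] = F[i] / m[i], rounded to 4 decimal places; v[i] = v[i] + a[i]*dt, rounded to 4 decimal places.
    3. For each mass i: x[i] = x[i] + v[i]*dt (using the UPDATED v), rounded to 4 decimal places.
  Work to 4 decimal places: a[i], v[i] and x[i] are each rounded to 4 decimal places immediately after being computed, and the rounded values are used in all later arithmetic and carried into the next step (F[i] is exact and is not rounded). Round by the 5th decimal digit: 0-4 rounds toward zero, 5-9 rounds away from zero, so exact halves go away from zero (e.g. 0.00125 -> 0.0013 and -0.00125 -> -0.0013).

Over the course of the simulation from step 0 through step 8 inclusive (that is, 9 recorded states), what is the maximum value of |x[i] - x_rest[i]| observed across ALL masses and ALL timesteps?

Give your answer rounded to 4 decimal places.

Step 0: x=[5.0000 13.0000 16.0000 24.0000] v=[0.0000 0.0000 0.0000 -1.0000]
Step 1: x=[7.0000 8.0000 21.0000 21.5000] v=[4.0000 -10.0000 10.0000 -5.0000]
Step 2: x=[4.0000 15.0000 13.5000 24.5000] v=[-6.0000 14.0000 -15.0000 6.0000]
Step 3: x=[6.0000 9.5000 18.5000 22.5000] v=[4.0000 -11.0000 10.0000 -4.0000]
Step 4: x=[5.5000 9.5000 18.5000 22.5000] v=[-1.0000 0.0000 0.0000 0.0000]
Step 5: x=[3.0000 14.5000 13.5000 24.5000] v=[-5.0000 10.0000 -10.0000 4.0000]
Step 6: x=[6.0000 7.0000 20.5000 21.5000] v=[6.0000 -15.0000 14.0000 -6.0000]
Step 7: x=[4.0000 12.0000 15.0000 23.5000] v=[-4.0000 10.0000 -11.0000 4.0000]
Step 8: x=[4.0000 12.0000 15.0000 23.0000] v=[0.0000 0.0000 0.0000 -1.0000]
Max displacement = 5.0000

Answer: 5.0000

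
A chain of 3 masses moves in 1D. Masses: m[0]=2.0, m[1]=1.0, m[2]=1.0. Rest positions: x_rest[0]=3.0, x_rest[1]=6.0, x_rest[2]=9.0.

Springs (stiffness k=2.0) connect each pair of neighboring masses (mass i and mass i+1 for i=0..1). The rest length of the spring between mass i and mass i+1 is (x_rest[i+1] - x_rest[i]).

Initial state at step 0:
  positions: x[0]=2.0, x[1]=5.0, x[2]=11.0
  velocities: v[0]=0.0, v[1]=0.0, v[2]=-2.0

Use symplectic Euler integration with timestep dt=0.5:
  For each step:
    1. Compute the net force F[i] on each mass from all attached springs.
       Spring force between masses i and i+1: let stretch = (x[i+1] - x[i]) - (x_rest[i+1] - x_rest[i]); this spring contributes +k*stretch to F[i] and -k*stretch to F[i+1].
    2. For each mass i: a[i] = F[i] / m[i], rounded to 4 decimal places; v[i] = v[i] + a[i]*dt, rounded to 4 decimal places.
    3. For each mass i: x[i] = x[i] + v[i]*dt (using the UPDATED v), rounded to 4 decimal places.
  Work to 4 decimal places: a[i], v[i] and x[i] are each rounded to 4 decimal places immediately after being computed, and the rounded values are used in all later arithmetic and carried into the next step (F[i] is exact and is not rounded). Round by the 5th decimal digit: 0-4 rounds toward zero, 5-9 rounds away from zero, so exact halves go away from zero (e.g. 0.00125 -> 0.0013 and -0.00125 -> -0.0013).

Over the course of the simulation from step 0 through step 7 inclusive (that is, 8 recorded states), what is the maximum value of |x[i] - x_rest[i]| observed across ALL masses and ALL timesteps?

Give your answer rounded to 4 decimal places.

Step 0: x=[2.0000 5.0000 11.0000] v=[0.0000 0.0000 -2.0000]
Step 1: x=[2.0000 6.5000 8.5000] v=[0.0000 3.0000 -5.0000]
Step 2: x=[2.3750 6.7500 6.5000] v=[0.7500 0.5000 -4.0000]
Step 3: x=[3.0938 4.6875 6.1250] v=[1.4375 -4.1250 -0.7500]
Step 4: x=[3.4610 2.5469 6.5313] v=[0.7344 -4.2812 0.8125]
Step 5: x=[2.8497 2.8556 6.4454] v=[-1.2227 0.6173 -0.1719]
Step 6: x=[1.4898 4.9562 6.0646] v=[-2.7198 4.2012 -0.7617]
Step 7: x=[0.2465 5.8778 6.6296] v=[-2.4866 1.8432 1.1299]
Max displacement = 3.4531

Answer: 3.4531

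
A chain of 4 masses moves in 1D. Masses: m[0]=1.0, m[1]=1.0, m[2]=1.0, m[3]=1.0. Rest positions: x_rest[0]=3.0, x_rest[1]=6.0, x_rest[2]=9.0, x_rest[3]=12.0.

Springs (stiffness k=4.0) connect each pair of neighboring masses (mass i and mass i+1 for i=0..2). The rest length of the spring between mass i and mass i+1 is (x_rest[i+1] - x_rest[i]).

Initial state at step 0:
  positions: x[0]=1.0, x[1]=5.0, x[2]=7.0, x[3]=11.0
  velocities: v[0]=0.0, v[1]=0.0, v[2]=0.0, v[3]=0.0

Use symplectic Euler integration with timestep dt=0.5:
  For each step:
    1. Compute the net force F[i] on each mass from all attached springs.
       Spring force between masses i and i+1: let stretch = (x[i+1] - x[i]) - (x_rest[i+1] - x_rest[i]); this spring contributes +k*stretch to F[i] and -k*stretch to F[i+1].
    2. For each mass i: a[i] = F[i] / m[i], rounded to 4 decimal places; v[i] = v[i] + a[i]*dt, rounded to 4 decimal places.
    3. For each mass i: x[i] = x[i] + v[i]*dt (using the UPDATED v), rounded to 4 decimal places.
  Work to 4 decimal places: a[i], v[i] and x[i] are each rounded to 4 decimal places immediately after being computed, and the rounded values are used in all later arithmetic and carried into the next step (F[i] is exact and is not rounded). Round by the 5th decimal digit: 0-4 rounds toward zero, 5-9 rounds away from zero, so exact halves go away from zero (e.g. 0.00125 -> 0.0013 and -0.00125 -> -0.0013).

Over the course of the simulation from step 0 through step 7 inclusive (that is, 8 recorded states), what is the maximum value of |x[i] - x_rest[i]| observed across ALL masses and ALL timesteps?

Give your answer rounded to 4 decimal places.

Step 0: x=[1.0000 5.0000 7.0000 11.0000] v=[0.0000 0.0000 0.0000 0.0000]
Step 1: x=[2.0000 3.0000 9.0000 10.0000] v=[2.0000 -4.0000 4.0000 -2.0000]
Step 2: x=[1.0000 6.0000 6.0000 11.0000] v=[-2.0000 6.0000 -6.0000 2.0000]
Step 3: x=[2.0000 4.0000 8.0000 10.0000] v=[2.0000 -4.0000 4.0000 -2.0000]
Step 4: x=[2.0000 4.0000 8.0000 10.0000] v=[0.0000 0.0000 0.0000 0.0000]
Step 5: x=[1.0000 6.0000 6.0000 11.0000] v=[-2.0000 4.0000 -4.0000 2.0000]
Step 6: x=[2.0000 3.0000 9.0000 10.0000] v=[2.0000 -6.0000 6.0000 -2.0000]
Step 7: x=[1.0000 5.0000 7.0000 11.0000] v=[-2.0000 4.0000 -4.0000 2.0000]
Max displacement = 3.0000

Answer: 3.0000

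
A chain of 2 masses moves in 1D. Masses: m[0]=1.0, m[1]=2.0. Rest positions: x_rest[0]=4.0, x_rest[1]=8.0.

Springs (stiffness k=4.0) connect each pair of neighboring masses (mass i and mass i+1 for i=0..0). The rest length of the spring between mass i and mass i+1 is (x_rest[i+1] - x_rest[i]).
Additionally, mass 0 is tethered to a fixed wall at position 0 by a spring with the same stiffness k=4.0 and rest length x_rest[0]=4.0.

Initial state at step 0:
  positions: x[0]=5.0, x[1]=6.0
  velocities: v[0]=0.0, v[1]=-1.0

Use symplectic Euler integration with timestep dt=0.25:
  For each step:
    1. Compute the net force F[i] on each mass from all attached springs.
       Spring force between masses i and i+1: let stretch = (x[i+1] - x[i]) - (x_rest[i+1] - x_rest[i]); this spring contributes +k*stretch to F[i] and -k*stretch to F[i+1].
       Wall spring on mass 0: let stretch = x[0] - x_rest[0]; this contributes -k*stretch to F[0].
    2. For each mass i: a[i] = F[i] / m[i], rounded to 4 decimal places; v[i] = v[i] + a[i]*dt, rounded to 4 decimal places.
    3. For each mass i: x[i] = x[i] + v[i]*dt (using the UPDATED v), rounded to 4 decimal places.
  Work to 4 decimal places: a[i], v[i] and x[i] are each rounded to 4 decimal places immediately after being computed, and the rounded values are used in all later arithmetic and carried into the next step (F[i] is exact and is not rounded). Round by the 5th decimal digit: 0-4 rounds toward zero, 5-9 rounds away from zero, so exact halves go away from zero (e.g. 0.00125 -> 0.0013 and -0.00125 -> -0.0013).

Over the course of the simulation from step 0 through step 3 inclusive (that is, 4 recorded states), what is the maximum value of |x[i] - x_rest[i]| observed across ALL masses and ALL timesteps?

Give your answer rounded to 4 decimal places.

Step 0: x=[5.0000 6.0000] v=[0.0000 -1.0000]
Step 1: x=[4.0000 6.1250] v=[-4.0000 0.5000]
Step 2: x=[2.5313 6.4844] v=[-5.8750 1.4375]
Step 3: x=[1.4180 6.8497] v=[-4.4532 1.4610]
Max displacement = 2.5820

Answer: 2.5820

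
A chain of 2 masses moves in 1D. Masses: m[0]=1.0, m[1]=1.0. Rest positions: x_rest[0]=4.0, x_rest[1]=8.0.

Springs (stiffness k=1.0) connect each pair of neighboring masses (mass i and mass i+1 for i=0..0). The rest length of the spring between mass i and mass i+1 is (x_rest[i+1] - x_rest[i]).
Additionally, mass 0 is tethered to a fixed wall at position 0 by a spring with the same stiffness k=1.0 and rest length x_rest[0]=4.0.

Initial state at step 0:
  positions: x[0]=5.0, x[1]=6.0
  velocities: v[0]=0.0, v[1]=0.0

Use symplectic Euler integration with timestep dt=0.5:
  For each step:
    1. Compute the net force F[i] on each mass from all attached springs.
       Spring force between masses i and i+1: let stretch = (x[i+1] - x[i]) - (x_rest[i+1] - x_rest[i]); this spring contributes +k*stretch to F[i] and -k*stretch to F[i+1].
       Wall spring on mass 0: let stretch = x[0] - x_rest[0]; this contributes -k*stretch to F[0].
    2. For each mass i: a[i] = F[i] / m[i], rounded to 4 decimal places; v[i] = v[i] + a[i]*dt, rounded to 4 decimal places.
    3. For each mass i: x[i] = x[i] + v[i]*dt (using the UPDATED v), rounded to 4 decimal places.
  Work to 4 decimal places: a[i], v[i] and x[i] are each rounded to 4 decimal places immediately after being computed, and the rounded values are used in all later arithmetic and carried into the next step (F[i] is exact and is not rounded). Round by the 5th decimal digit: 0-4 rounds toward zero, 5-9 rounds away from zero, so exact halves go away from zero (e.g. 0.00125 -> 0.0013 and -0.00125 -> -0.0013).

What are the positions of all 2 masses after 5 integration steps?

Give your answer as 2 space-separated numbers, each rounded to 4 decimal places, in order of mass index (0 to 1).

Answer: 3.8526 8.2803

Derivation:
Step 0: x=[5.0000 6.0000] v=[0.0000 0.0000]
Step 1: x=[4.0000 6.7500] v=[-2.0000 1.5000]
Step 2: x=[2.6875 7.8125] v=[-2.6250 2.1250]
Step 3: x=[1.9844 8.5938] v=[-1.4063 1.5625]
Step 4: x=[2.4375 8.7227] v=[0.9062 0.2578]
Step 5: x=[3.8526 8.2803] v=[2.8301 -0.8848]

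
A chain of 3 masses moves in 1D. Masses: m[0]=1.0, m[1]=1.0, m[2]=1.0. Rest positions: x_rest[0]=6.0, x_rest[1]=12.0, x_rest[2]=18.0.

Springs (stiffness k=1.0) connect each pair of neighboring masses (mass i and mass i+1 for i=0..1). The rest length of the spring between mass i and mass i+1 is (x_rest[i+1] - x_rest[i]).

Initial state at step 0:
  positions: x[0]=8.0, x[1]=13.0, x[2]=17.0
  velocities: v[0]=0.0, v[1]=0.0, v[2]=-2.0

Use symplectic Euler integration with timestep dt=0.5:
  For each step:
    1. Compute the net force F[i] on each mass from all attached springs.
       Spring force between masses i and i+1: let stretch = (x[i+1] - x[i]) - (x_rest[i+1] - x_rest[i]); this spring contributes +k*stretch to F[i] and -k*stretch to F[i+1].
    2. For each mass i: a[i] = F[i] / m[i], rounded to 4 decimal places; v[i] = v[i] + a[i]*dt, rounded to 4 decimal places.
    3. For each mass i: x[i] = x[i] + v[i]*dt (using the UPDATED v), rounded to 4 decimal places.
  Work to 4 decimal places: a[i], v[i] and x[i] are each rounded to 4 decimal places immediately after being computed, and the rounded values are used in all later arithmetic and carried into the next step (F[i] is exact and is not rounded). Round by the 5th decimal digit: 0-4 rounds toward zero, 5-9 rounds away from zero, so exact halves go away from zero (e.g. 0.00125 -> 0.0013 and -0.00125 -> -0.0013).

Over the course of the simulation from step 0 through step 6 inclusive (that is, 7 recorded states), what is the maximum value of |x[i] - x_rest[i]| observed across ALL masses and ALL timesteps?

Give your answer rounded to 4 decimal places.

Answer: 2.7509

Derivation:
Step 0: x=[8.0000 13.0000 17.0000] v=[0.0000 0.0000 -2.0000]
Step 1: x=[7.7500 12.7500 16.5000] v=[-0.5000 -0.5000 -1.0000]
Step 2: x=[7.2500 12.1875 16.5625] v=[-1.0000 -1.1250 0.1250]
Step 3: x=[6.4844 11.4844 17.0313] v=[-1.5313 -1.4063 0.9375]
Step 4: x=[5.4688 10.9180 17.6134] v=[-2.0313 -1.1329 1.1641]
Step 5: x=[4.3155 10.6631 18.0216] v=[-2.3067 -0.5098 0.8164]
Step 6: x=[3.2491 10.6609 18.0902] v=[-2.1329 -0.0044 0.1372]
Max displacement = 2.7509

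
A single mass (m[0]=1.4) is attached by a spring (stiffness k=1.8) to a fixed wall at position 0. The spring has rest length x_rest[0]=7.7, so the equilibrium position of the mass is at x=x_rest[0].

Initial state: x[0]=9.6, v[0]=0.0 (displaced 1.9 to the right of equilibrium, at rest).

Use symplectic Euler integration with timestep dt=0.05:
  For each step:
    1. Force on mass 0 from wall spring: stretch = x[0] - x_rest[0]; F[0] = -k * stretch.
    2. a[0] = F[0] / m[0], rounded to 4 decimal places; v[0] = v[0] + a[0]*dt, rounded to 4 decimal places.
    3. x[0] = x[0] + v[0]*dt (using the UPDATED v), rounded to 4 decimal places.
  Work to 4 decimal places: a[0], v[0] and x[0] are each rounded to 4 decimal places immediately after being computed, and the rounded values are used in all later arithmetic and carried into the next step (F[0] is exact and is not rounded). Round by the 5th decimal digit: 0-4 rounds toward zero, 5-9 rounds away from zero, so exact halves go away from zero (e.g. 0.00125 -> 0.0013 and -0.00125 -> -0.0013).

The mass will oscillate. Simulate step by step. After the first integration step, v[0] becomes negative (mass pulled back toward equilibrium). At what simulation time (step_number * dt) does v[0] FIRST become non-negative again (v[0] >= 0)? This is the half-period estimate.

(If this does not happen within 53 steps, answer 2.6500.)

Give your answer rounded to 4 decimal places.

Step 0: x=[9.6000] v=[0.0000]
Step 1: x=[9.5939] v=[-0.1221]
Step 2: x=[9.5817] v=[-0.2439]
Step 3: x=[9.5635] v=[-0.3649]
Step 4: x=[9.5393] v=[-0.4847]
Step 5: x=[9.5092] v=[-0.6029]
Step 6: x=[9.4732] v=[-0.7192]
Step 7: x=[9.4315] v=[-0.8332]
Step 8: x=[9.3843] v=[-0.9445]
Step 9: x=[9.3317] v=[-1.0528]
Step 10: x=[9.2738] v=[-1.1577]
Step 11: x=[9.2109] v=[-1.2589]
Step 12: x=[9.1431] v=[-1.3560]
Step 13: x=[9.0707] v=[-1.4488]
Step 14: x=[8.9939] v=[-1.5369]
Step 15: x=[8.9129] v=[-1.6201]
Step 16: x=[8.8280] v=[-1.6981]
Step 17: x=[8.7395] v=[-1.7706]
Step 18: x=[8.6476] v=[-1.8374]
Step 19: x=[8.5527] v=[-1.8983]
Step 20: x=[8.4550] v=[-1.9531]
Step 21: x=[8.3549] v=[-2.0016]
Step 22: x=[8.2527] v=[-2.0437]
Step 23: x=[8.1487] v=[-2.0792]
Step 24: x=[8.0433] v=[-2.1080]
Step 25: x=[7.9368] v=[-2.1301]
Step 26: x=[7.8295] v=[-2.1453]
Step 27: x=[7.7218] v=[-2.1536]
Step 28: x=[7.6141] v=[-2.1550]
Step 29: x=[7.5066] v=[-2.1495]
Step 30: x=[7.3997] v=[-2.1371]
Step 31: x=[7.2938] v=[-2.1178]
Step 32: x=[7.1892] v=[-2.0917]
Step 33: x=[7.0863] v=[-2.0589]
Step 34: x=[6.9853] v=[-2.0195]
Step 35: x=[6.8866] v=[-1.9736]
Step 36: x=[6.7905] v=[-1.9213]
Step 37: x=[6.6974] v=[-1.8628]
Step 38: x=[6.6075] v=[-1.7983]
Step 39: x=[6.5211] v=[-1.7281]
Step 40: x=[6.4385] v=[-1.6523]
Step 41: x=[6.3599] v=[-1.5712]
Step 42: x=[6.2856] v=[-1.4851]
Step 43: x=[6.2159] v=[-1.3942]
Step 44: x=[6.1510] v=[-1.2988]
Step 45: x=[6.0910] v=[-1.1992]
Step 46: x=[6.0362] v=[-1.0958]
Step 47: x=[5.9868] v=[-0.9888]
Step 48: x=[5.9429] v=[-0.8787]
Step 49: x=[5.9046] v=[-0.7657]
Step 50: x=[5.8721] v=[-0.6503]
Step 51: x=[5.8455] v=[-0.5328]
Step 52: x=[5.8248] v=[-0.4136]
Step 53: x=[5.8101] v=[-0.2931]
v[0] did not become non-negative within 53 steps; using fallback time=2.6500

Answer: 2.6500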